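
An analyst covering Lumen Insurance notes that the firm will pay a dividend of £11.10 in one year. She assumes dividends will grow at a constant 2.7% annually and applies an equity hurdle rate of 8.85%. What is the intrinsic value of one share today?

Gordon growth model: P₀ = D₁/(r − g), with D₁ = 11.10 given directly.
P₀ = 11.1000 / (0.0885 − 0.027) = 11.1000 / 0.0615 = 180.4878

£180.49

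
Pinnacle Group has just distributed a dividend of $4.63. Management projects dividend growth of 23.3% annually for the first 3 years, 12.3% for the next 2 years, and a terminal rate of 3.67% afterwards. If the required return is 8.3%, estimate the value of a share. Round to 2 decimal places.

$197.03

Three-stage DDM. Project D₁…D_5; terminal Gordon value at t=5 with g = 0.0367; discount at r = 0.083.
D_1 = 5.7088
D_2 = 7.0389
D_3 = 8.6790
D_4 = 9.7465
D_5 = 10.9454
TV_5 = 11.3470/(0.083−0.0367) = 245.0766
P₀ = Σ Dₜ/(1+r)ᵗ + TV_5/(1+r)^5 = 197.0344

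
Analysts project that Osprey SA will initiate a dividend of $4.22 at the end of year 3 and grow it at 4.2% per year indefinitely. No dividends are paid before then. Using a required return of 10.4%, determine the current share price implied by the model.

$55.84

Deferred-dividend DDM. At t=2 the remaining stream is a growing perpetuity with first payment D_3 = 4.22.
V_2 = D_3/(r−g) = 4.22/(0.104−0.042) = 68.0645
P₀ = V_2/(1+r)^2 = 68.0645/(1+0.104)^2 = 55.8448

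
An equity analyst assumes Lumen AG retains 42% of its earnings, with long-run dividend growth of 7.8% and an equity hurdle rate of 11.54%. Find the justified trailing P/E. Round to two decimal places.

Payout ratio b = 1 − 0.42 = 0.58.
Justified trailing P/E = b(1+g)/(r−g) = 0.58×(1+0.078)/(0.1154−0.078) = 16.7176

16.72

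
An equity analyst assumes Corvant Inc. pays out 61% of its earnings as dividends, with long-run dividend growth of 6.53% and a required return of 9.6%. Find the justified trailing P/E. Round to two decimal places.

21.17

Justified trailing P/E = b(1+g)/(r−g) = 0.61×(1+0.0653)/(0.096−0.0653) = 21.1672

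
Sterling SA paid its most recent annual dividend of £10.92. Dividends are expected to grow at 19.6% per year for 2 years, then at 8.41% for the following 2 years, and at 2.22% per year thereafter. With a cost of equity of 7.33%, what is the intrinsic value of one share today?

£329.99

Three-stage DDM. Project D₁…D_4; terminal Gordon value at t=4 with g = 0.0222; discount at r = 0.0733.
D_1 = 13.0603
D_2 = 15.6201
D_3 = 16.9338
D_4 = 18.3579
TV_4 = 18.7655/(0.0733−0.0222) = 367.2304
P₀ = Σ Dₜ/(1+r)ᵗ + TV_4/(1+r)^4 = 329.9862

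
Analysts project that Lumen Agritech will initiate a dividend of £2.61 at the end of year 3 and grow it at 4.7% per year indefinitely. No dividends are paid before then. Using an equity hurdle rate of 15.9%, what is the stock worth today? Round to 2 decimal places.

Deferred-dividend DDM. At t=2 the remaining stream is a growing perpetuity with first payment D_3 = 2.61.
V_2 = D_3/(r−g) = 2.61/(0.159−0.047) = 23.3036
P₀ = V_2/(1+r)^2 = 23.3036/(1+0.159)^2 = 17.3482

£17.35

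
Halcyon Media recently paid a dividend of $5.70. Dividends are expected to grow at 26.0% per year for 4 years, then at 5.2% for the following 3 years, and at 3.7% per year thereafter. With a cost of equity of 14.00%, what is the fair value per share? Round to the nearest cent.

$118.54

Three-stage DDM. Project D₁…D_7; terminal Gordon value at t=7 with g = 0.037; discount at r = 0.14.
D_1 = 7.1820
D_2 = 9.0493
D_3 = 11.4021
D_4 = 14.3667
D_5 = 15.1138
D_6 = 15.8997
D_7 = 16.7265
TV_7 = 17.3453/(0.14−0.037) = 168.4014
P₀ = Σ Dₜ/(1+r)ᵗ + TV_7/(1+r)^7 = 118.5428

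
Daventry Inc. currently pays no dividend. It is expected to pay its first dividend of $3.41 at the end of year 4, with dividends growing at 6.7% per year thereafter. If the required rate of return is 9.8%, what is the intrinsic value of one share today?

Deferred-dividend DDM. At t=3 the remaining stream is a growing perpetuity with first payment D_4 = 3.41.
V_3 = D_4/(r−g) = 3.41/(0.098−0.067) = 110.0000
P₀ = V_3/(1+r)^3 = 110.0000/(1+0.098)^3 = 83.0971

$83.10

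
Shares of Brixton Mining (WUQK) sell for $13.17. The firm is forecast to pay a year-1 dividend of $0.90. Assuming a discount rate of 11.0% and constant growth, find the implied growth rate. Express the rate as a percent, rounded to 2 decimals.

4.17%

From P₀ = D₁/(r − g), the implied growth is g = r − D₁/P₀.
g = 0.11 − 0.90/13.17 = 0.11 − 0.06834 = 0.04166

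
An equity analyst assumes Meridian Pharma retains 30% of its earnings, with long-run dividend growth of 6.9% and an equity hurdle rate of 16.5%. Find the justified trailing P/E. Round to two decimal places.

Payout ratio b = 1 − 0.30 = 0.70.
Justified trailing P/E = b(1+g)/(r−g) = 0.70×(1+0.069)/(0.165−0.069) = 7.7948

7.79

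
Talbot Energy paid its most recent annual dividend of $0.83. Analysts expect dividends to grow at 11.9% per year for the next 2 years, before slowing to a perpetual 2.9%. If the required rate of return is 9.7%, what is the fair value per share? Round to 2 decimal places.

Two-stage DDM. Project D₁…D_2 at 0.119, terminal growth 0.029, discount at r = 0.097.
D_1 = 0.9288
D_2 = 1.0393
Terminal value at t=2: TV = D_3/(r−g) = 1.0694/(0.097−0.029) = 15.7270
P₀ = 0.9288/(1+0.097)^1 + 1.0393/(1+0.097)^2 + 15.7270/(1+0.097)^2 = 14.7789

$14.78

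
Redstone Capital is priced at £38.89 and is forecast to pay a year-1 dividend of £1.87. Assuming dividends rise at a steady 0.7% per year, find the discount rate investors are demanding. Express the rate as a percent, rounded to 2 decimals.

5.51%

Rearranging the constant-growth DDM: r = D₁/P₀ + g.
r = 1.8700 / 38.89 + 0.007 = 0.04808 + 0.007 = 0.05508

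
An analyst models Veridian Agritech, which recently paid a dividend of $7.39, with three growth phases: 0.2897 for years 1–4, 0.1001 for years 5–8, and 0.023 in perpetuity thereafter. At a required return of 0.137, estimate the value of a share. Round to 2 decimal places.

Three-stage DDM. Project D₁…D_8; terminal Gordon value at t=8 with g = 0.023; discount at r = 0.137.
D_1 = 9.5309
D_2 = 12.2920
D_3 = 15.8530
D_4 = 20.4456
D_5 = 22.4922
D_6 = 24.7436
D_7 = 27.2205
D_8 = 29.9452
TV_8 = 30.6340/(0.137−0.023) = 268.7192
P₀ = Σ Dₜ/(1+r)ᵗ + TV_8/(1+r)^8 = 182.2097

$182.21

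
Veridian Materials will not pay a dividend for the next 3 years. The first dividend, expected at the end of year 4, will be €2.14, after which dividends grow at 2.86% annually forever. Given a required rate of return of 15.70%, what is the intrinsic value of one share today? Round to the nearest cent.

€10.76

Deferred-dividend DDM. At t=3 the remaining stream is a growing perpetuity with first payment D_4 = 2.14.
V_3 = D_4/(r−g) = 2.14/(0.157−0.0286) = 16.6667
P₀ = V_3/(1+r)^3 = 16.6667/(1+0.157)^3 = 10.7609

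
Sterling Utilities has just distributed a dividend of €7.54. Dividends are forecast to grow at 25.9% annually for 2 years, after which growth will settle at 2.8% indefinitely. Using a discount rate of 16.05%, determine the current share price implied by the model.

Two-stage DDM. Project D₁…D_2 at 0.259, terminal growth 0.028, discount at r = 0.1605.
D_1 = 9.4929
D_2 = 11.9515
Terminal value at t=2: TV = D_3/(r−g) = 12.2862/(0.1605−0.028) = 92.7257
P₀ = 9.4929/(1+0.1605)^1 + 11.9515/(1+0.1605)^2 + 92.7257/(1+0.1605)^2 = 85.9052

€85.91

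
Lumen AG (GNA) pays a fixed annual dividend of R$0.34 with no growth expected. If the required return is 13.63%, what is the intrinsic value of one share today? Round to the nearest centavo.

Zero-growth DDM (perpetuity): P₀ = D/r = 0.34 / 0.1363 = 2.4945

R$2.49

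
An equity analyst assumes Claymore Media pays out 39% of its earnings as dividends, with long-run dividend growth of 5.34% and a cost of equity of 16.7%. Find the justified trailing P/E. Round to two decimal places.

Justified trailing P/E = b(1+g)/(r−g) = 0.39×(1+0.0534)/(0.167−0.0534) = 3.6164

3.62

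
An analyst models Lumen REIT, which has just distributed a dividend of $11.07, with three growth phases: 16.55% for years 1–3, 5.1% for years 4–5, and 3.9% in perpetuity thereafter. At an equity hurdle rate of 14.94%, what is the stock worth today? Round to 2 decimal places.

$145.17

Three-stage DDM. Project D₁…D_5; terminal Gordon value at t=5 with g = 0.039; discount at r = 0.1494.
D_1 = 12.9021
D_2 = 15.0374
D_3 = 17.5261
D_4 = 18.4199
D_5 = 19.3593
TV_5 = 20.1143/(0.1494−0.039) = 182.1950
P₀ = Σ Dₜ/(1+r)ᵗ + TV_5/(1+r)^5 = 145.1726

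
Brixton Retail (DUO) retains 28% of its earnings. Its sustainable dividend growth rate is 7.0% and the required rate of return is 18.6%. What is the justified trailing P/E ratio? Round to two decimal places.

6.64

Payout ratio b = 1 − 0.28 = 0.72.
Justified trailing P/E = b(1+g)/(r−g) = 0.72×(1+0.07)/(0.186−0.07) = 6.6414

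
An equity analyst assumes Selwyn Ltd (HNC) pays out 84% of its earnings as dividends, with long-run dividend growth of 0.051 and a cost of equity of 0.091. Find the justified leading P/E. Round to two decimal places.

21.00

Justified leading P/E = b/(r−g) = 0.84/(0.091−0.051) = 21.0000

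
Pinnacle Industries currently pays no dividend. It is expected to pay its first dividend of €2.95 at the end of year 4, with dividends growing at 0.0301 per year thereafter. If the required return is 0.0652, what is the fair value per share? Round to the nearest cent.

€69.54

Deferred-dividend DDM. At t=3 the remaining stream is a growing perpetuity with first payment D_4 = 2.95.
V_3 = D_4/(r−g) = 2.95/(0.0652−0.0301) = 84.0456
P₀ = V_3/(1+r)^3 = 84.0456/(1+0.0652)^3 = 69.5379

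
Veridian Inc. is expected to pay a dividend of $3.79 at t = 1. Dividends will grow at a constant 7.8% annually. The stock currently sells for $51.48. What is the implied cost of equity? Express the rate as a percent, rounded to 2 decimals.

15.16%

Rearranging the constant-growth DDM: r = D₁/P₀ + g.
r = 3.7900 / 51.48 + 0.078 = 0.07362 + 0.078 = 0.15162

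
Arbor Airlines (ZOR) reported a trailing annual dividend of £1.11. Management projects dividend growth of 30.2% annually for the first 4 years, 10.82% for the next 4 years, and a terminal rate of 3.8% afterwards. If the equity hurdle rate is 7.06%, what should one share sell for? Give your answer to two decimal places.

£106.77

Three-stage DDM. Project D₁…D_8; terminal Gordon value at t=8 with g = 0.038; discount at r = 0.0706.
D_1 = 1.4452
D_2 = 1.8817
D_3 = 2.4499
D_4 = 3.1898
D_5 = 3.5350
D_6 = 3.9174
D_7 = 4.3413
D_8 = 4.8110
TV_8 = 4.9939/(0.0706−0.038) = 153.1861
P₀ = Σ Dₜ/(1+r)ᵗ + TV_8/(1+r)^8 = 106.7683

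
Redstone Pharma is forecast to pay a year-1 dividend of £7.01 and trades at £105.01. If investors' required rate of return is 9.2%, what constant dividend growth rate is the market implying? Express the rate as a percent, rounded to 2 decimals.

2.52%

From P₀ = D₁/(r − g), the implied growth is g = r − D₁/P₀.
g = 0.092 − 7.01/105.01 = 0.092 − 0.06676 = 0.02524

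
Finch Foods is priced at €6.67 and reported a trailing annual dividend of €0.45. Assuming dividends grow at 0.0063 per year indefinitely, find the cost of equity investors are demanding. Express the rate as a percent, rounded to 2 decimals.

7.42%

Rearranging the constant-growth DDM: r = D₁/P₀ + g.
D₁ = 0.45 × (1 + 0.0063) = 0.4528.
r = 0.4528 / 6.67 + 0.0063 = 0.06789 + 0.0063 = 0.07419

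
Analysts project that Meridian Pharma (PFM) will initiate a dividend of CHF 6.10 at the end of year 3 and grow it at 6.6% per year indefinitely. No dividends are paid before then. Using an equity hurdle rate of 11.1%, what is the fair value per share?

CHF 109.82

Deferred-dividend DDM. At t=2 the remaining stream is a growing perpetuity with first payment D_3 = 6.10.
V_2 = D_3/(r−g) = 6.10/(0.111−0.066) = 135.5556
P₀ = V_2/(1+r)^2 = 135.5556/(1+0.111)^2 = 109.8220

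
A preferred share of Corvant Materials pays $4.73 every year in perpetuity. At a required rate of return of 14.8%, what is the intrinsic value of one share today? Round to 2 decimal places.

$31.96

Zero-growth DDM (perpetuity): P₀ = D/r = 4.73 / 0.148 = 31.9595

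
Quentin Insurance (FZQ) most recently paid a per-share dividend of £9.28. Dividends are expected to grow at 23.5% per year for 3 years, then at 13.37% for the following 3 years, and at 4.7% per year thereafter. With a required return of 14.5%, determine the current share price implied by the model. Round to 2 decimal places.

£187.46

Three-stage DDM. Project D₁…D_6; terminal Gordon value at t=6 with g = 0.047; discount at r = 0.145.
D_1 = 11.4608
D_2 = 14.1541
D_3 = 17.4803
D_4 = 19.8174
D_5 = 22.4670
D_6 = 25.4708
TV_6 = 26.6680/(0.145−0.047) = 272.1222
P₀ = Σ Dₜ/(1+r)ᵗ + TV_6/(1+r)^6 = 187.4620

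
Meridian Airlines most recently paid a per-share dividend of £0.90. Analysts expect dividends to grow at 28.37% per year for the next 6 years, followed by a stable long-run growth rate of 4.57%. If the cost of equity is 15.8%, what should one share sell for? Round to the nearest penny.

Two-stage DDM. Project D₁…D_6 at 0.2837, terminal growth 0.0457, discount at r = 0.158.
D_1 = 1.1553
D_2 = 1.4831
D_3 = 1.9039
D_4 = 2.4440
D_5 = 3.1373
D_6 = 4.0274
Terminal value at t=6: TV = D_7/(r−g) = 4.2114/(0.158−0.0457) = 37.5017
P₀ = 1.1553/(1+0.158)^1 + 1.4831/(1+0.158)^2 + 1.9039/(1+0.158)^3 + 2.4440/(1+0.158)^4 + 3.1373/(1+0.158)^5 + 4.0274/(1+0.158)^6 + 37.5017/(1+0.158)^6 = 23.4182

£23.42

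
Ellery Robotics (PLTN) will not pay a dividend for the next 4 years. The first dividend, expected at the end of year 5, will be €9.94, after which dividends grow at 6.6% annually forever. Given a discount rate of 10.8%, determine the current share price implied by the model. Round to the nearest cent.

€157.03

Deferred-dividend DDM. At t=4 the remaining stream is a growing perpetuity with first payment D_5 = 9.94.
V_4 = D_5/(r−g) = 9.94/(0.108−0.066) = 236.6667
P₀ = V_4/(1+r)^4 = 236.6667/(1+0.108)^4 = 157.0283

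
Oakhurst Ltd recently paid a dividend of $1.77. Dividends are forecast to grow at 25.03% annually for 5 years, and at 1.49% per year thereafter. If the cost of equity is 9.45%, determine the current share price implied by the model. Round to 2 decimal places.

$57.33

Two-stage DDM. Project D₁…D_5 at 0.2503, terminal growth 0.0149, discount at r = 0.0945.
D_1 = 2.2130
D_2 = 2.7670
D_3 = 3.4595
D_4 = 4.3254
D_5 = 5.4081
Terminal value at t=5: TV = D_6/(r−g) = 5.4887/(0.0945−0.0149) = 68.9532
P₀ = 2.2130/(1+0.0945)^1 + 2.7670/(1+0.0945)^2 + 3.4595/(1+0.0945)^3 + 4.3254/(1+0.0945)^4 + 5.4081/(1+0.0945)^5 + 68.9532/(1+0.0945)^5 = 57.3288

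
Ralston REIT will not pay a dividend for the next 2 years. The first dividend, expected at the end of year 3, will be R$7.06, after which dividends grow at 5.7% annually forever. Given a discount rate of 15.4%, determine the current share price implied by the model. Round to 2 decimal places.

R$54.65

Deferred-dividend DDM. At t=2 the remaining stream is a growing perpetuity with first payment D_3 = 7.06.
V_2 = D_3/(r−g) = 7.06/(0.154−0.057) = 72.7835
P₀ = V_2/(1+r)^2 = 72.7835/(1+0.154)^2 = 54.6539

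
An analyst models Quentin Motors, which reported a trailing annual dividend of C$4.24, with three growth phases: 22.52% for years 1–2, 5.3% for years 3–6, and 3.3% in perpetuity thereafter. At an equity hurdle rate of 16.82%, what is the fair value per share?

C$47.12

Three-stage DDM. Project D₁…D_6; terminal Gordon value at t=6 with g = 0.033; discount at r = 0.1682.
D_1 = 5.1948
D_2 = 6.3647
D_3 = 6.7021
D_4 = 7.0573
D_5 = 7.4313
D_6 = 7.8252
TV_6 = 8.0834/(0.1682−0.033) = 59.7884
P₀ = Σ Dₜ/(1+r)ᵗ + TV_6/(1+r)^6 = 47.1228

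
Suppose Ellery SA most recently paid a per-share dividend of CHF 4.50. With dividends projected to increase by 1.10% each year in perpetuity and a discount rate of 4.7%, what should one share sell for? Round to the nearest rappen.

Gordon growth model: P₀ = D₁/(r − g). D₁ = 4.50 × (1 + 0.011) = 4.5495.
P₀ = 4.5495 / (0.047 − 0.011) = 4.5495 / 0.036 = 126.3750

CHF 126.37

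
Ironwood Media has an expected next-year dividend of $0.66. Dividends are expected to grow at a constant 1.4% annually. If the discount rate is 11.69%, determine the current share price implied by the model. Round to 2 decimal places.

Gordon growth model: P₀ = D₁/(r − g), with D₁ = 0.66 given directly.
P₀ = 0.6600 / (0.1169 − 0.014) = 0.6600 / 0.1029 = 6.4140

$6.41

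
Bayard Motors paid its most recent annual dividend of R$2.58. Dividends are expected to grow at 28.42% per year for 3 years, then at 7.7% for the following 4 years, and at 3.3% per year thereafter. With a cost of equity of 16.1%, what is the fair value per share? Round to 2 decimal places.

Three-stage DDM. Project D₁…D_7; terminal Gordon value at t=7 with g = 0.033; discount at r = 0.161.
D_1 = 3.3132
D_2 = 4.2549
D_3 = 5.4641
D_4 = 5.8848
D_5 = 6.3380
D_6 = 6.8260
D_7 = 7.3516
TV_7 = 7.5942/(0.161−0.033) = 59.3295
P₀ = Σ Dₜ/(1+r)ᵗ + TV_7/(1+r)^7 = 41.9846

R$41.98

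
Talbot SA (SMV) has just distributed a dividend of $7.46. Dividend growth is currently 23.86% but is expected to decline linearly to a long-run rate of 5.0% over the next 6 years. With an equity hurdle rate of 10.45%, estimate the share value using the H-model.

$221.17

H-model: P₀ = D₀[(1+g_L) + H(g_S−g_L)]/(r−g_L), with H = 6/2 = 3.
P₀ = 7.46 × [(1+0.05) + 3×(0.2386−0.05)] / (0.1045−0.05)
   = 7.46 × 1.6158 / 0.0545 = 221.1719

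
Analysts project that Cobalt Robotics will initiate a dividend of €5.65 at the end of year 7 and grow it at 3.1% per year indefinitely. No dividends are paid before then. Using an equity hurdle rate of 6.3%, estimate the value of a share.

Deferred-dividend DDM. At t=6 the remaining stream is a growing perpetuity with first payment D_7 = 5.65.
V_6 = D_7/(r−g) = 5.65/(0.063−0.031) = 176.5625
P₀ = V_6/(1+r)^6 = 176.5625/(1+0.063)^6 = 122.3767

€122.38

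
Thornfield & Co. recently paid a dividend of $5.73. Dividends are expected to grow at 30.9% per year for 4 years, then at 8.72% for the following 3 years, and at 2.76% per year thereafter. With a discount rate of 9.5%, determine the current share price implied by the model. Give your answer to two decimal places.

Three-stage DDM. Project D₁…D_7; terminal Gordon value at t=7 with g = 0.0276; discount at r = 0.095.
D_1 = 7.5006
D_2 = 9.8182
D_3 = 12.8521
D_4 = 16.8234
D_5 = 18.2904
D_6 = 19.8853
D_7 = 21.6193
TV_7 = 22.2160/(0.095−0.0276) = 329.6141
P₀ = Σ Dₜ/(1+r)ᵗ + TV_7/(1+r)^7 = 245.7623

$245.76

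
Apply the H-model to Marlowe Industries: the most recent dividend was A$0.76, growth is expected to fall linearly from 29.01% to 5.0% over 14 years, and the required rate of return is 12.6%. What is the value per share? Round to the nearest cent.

A$27.31

H-model: P₀ = D₀[(1+g_L) + H(g_S−g_L)]/(r−g_L), with H = 14/2 = 7.
P₀ = 0.76 × [(1+0.05) + 7×(0.2901−0.05)] / (0.126−0.05)
   = 0.76 × 2.7307 / 0.076 = 27.3070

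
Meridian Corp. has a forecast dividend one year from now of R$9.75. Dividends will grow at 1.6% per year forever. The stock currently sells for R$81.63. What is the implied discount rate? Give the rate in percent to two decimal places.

Rearranging the constant-growth DDM: r = D₁/P₀ + g.
r = 9.7500 / 81.63 + 0.016 = 0.11944 + 0.016 = 0.13544

13.54%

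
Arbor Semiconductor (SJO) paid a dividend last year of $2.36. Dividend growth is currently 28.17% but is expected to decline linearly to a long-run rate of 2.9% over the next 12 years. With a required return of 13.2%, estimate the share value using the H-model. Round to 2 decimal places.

$58.32

H-model: P₀ = D₀[(1+g_L) + H(g_S−g_L)]/(r−g_L), with H = 12/2 = 6.
P₀ = 2.36 × [(1+0.029) + 6×(0.2817−0.029)] / (0.132−0.029)
   = 2.36 × 2.5452 / 0.103 = 58.3172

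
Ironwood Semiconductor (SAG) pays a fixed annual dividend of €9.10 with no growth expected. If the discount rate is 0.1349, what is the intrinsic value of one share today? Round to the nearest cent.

Zero-growth DDM (perpetuity): P₀ = D/r = 9.10 / 0.1349 = 67.4574

€67.46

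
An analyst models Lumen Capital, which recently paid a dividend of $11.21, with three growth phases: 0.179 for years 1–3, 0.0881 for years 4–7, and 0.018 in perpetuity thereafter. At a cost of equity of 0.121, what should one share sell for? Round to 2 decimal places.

Three-stage DDM. Project D₁…D_7; terminal Gordon value at t=7 with g = 0.018; discount at r = 0.121.
D_1 = 13.2166
D_2 = 15.5824
D_3 = 18.3716
D_4 = 19.9901
D_5 = 21.7513
D_6 = 23.6676
D_7 = 25.7527
TV_7 = 26.2162/(0.121−0.018) = 254.5264
P₀ = Σ Dₜ/(1+r)ᵗ + TV_7/(1+r)^7 = 200.0988

$200.10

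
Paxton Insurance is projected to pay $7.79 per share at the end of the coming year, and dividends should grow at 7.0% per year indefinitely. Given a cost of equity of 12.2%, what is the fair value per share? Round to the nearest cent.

$149.81

Gordon growth model: P₀ = D₁/(r − g), with D₁ = 7.79 given directly.
P₀ = 7.7900 / (0.122 − 0.07) = 7.7900 / 0.052 = 149.8077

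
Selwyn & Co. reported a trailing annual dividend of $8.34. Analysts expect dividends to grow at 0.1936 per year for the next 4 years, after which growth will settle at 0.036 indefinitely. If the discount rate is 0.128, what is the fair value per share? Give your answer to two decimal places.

$156.24

Two-stage DDM. Project D₁…D_4 at 0.1936, terminal growth 0.036, discount at r = 0.128.
D_1 = 9.9546
D_2 = 11.8818
D_3 = 14.1822
D_4 = 16.9278
Terminal value at t=4: TV = D_5/(r−g) = 17.5372/(0.128−0.036) = 190.6221
P₀ = 9.9546/(1+0.128)^1 + 11.8818/(1+0.128)^2 + 14.1822/(1+0.128)^3 + 16.9278/(1+0.128)^4 + 190.6221/(1+0.128)^4 = 156.2440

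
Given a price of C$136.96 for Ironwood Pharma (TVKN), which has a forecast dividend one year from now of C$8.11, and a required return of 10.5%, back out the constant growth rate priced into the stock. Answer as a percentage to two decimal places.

From P₀ = D₁/(r − g), the implied growth is g = r − D₁/P₀.
g = 0.105 − 8.11/136.96 = 0.105 − 0.05921 = 0.04579

4.58%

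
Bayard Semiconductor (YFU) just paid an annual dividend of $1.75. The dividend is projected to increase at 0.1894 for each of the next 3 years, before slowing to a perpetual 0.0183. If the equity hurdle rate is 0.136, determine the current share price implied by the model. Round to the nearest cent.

$23.14

Two-stage DDM. Project D₁…D_3 at 0.1894, terminal growth 0.0183, discount at r = 0.136.
D_1 = 2.0815
D_2 = 2.4757
D_3 = 2.9446
Terminal value at t=3: TV = D_4/(r−g) = 2.9985/(0.136−0.0183) = 25.4754
P₀ = 2.0815/(1+0.136)^1 + 2.4757/(1+0.136)^2 + 2.9446/(1+0.136)^3 + 25.4754/(1+0.136)^3 = 23.1367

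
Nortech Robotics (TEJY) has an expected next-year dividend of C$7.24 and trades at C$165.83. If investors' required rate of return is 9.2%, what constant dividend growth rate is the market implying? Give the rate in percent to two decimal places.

4.83%

From P₀ = D₁/(r − g), the implied growth is g = r − D₁/P₀.
g = 0.092 − 7.24/165.83 = 0.092 − 0.04366 = 0.04834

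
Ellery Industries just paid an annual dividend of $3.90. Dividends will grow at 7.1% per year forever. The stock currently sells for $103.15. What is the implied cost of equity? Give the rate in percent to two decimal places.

Rearranging the constant-growth DDM: r = D₁/P₀ + g.
D₁ = 3.90 × (1 + 0.071) = 4.1769.
r = 4.1769 / 103.15 + 0.071 = 0.04049 + 0.071 = 0.11149

11.15%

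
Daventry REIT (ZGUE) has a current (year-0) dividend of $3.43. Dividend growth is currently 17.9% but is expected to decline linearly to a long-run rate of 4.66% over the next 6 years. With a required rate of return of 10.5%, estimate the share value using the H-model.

H-model: P₀ = D₀[(1+g_L) + H(g_S−g_L)]/(r−g_L), with H = 6/2 = 3.
P₀ = 3.43 × [(1+0.0466) + 3×(0.179−0.0466)] / (0.105−0.0466)
   = 3.43 × 1.4438 / 0.0584 = 84.7985

$84.80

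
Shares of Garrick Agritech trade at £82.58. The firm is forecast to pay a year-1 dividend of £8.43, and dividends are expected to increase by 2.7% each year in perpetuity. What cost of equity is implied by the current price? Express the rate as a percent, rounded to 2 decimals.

12.91%

Rearranging the constant-growth DDM: r = D₁/P₀ + g.
r = 8.4300 / 82.58 + 0.027 = 0.10208 + 0.027 = 0.12908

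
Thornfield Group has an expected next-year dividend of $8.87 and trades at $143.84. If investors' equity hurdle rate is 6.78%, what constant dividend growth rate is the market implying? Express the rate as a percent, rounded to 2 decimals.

0.61%

From P₀ = D₁/(r − g), the implied growth is g = r − D₁/P₀.
g = 0.0678 − 8.87/143.84 = 0.0678 − 0.06167 = 0.00613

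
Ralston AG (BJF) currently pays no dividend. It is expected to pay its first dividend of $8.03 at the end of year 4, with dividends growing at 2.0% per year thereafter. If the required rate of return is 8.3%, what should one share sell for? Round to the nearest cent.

$100.34

Deferred-dividend DDM. At t=3 the remaining stream is a growing perpetuity with first payment D_4 = 8.03.
V_3 = D_4/(r−g) = 8.03/(0.083−0.02) = 127.4603
P₀ = V_3/(1+r)^3 = 127.4603/(1+0.083)^3 = 100.3436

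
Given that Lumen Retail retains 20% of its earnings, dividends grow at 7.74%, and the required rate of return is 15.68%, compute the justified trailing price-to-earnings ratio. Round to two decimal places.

Payout ratio b = 1 − 0.20 = 0.80.
Justified trailing P/E = b(1+g)/(r−g) = 0.80×(1+0.0774)/(0.1568−0.0774) = 10.8554

10.86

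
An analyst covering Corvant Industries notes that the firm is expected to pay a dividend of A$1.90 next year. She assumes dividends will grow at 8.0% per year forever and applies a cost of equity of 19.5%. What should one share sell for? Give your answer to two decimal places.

A$16.52

Gordon growth model: P₀ = D₁/(r − g), with D₁ = 1.90 given directly.
P₀ = 1.9000 / (0.195 − 0.08) = 1.9000 / 0.115 = 16.5217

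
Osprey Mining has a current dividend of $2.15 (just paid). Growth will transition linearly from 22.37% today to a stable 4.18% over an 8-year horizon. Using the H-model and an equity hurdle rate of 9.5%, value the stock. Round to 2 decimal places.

$71.51

H-model: P₀ = D₀[(1+g_L) + H(g_S−g_L)]/(r−g_L), with H = 8/2 = 4.
P₀ = 2.15 × [(1+0.0418) + 4×(0.2237−0.0418)] / (0.095−0.0418)
   = 2.15 × 1.7694 / 0.0532 = 71.5077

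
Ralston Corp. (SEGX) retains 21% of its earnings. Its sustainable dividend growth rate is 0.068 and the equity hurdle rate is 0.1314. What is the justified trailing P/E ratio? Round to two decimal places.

13.31

Payout ratio b = 1 − 0.21 = 0.79.
Justified trailing P/E = b(1+g)/(r−g) = 0.79×(1+0.068)/(0.1314−0.068) = 13.3079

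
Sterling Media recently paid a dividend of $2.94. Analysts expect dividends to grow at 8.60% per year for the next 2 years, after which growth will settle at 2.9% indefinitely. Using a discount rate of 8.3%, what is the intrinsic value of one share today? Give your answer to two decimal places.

$62.24

Two-stage DDM. Project D₁…D_2 at 0.086, terminal growth 0.029, discount at r = 0.083.
D_1 = 3.1928
D_2 = 3.4674
Terminal value at t=2: TV = D_3/(r−g) = 3.5680/(0.083−0.029) = 66.0737
P₀ = 3.1928/(1+0.083)^1 + 3.4674/(1+0.083)^2 + 66.0737/(1+0.083)^2 = 62.2386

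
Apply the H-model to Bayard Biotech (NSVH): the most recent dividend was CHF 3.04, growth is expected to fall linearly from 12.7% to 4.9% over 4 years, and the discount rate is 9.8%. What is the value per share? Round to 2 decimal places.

CHF 74.76

H-model: P₀ = D₀[(1+g_L) + H(g_S−g_L)]/(r−g_L), with H = 4/2 = 2.
P₀ = 3.04 × [(1+0.049) + 2×(0.127−0.049)] / (0.098−0.049)
   = 3.04 × 1.2050 / 0.049 = 74.7592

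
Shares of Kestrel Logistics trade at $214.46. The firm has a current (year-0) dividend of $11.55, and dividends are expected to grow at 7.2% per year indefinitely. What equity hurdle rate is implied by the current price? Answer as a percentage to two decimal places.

Rearranging the constant-growth DDM: r = D₁/P₀ + g.
D₁ = 11.55 × (1 + 0.072) = 12.3816.
r = 12.3816 / 214.46 + 0.072 = 0.05773 + 0.072 = 0.12973

12.97%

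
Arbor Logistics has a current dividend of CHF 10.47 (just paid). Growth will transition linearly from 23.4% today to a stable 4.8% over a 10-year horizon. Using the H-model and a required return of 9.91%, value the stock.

CHF 405.28

H-model: P₀ = D₀[(1+g_L) + H(g_S−g_L)]/(r−g_L), with H = 10/2 = 5.
P₀ = 10.47 × [(1+0.048) + 5×(0.234−0.048)] / (0.0991−0.048)
   = 10.47 × 1.9780 / 0.0511 = 405.2771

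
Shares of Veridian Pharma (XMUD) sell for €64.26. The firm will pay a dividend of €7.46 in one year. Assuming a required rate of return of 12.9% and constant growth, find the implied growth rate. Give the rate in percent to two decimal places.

From P₀ = D₁/(r − g), the implied growth is g = r − D₁/P₀.
g = 0.129 − 7.46/64.26 = 0.129 − 0.11609 = 0.01291

1.29%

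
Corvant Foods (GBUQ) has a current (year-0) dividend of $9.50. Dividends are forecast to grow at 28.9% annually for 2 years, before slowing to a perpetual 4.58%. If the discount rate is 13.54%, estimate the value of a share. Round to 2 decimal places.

$165.94

Two-stage DDM. Project D₁…D_2 at 0.289, terminal growth 0.0458, discount at r = 0.1354.
D_1 = 12.2455
D_2 = 15.7844
Terminal value at t=2: TV = D_3/(r−g) = 16.5074/(0.1354−0.0458) = 184.2341
P₀ = 12.2455/(1+0.1354)^1 + 15.7844/(1+0.1354)^2 + 184.2341/(1+0.1354)^2 = 165.9426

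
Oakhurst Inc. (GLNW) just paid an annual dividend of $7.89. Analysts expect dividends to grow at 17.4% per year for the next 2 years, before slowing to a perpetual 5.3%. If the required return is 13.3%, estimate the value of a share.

Two-stage DDM. Project D₁…D_2 at 0.174, terminal growth 0.053, discount at r = 0.133.
D_1 = 9.2629
D_2 = 10.8746
Terminal value at t=2: TV = D_3/(r−g) = 11.4510/(0.133−0.053) = 143.1369
P₀ = 9.2629/(1+0.133)^1 + 10.8746/(1+0.133)^2 + 143.1369/(1+0.133)^2 = 128.1512

$128.15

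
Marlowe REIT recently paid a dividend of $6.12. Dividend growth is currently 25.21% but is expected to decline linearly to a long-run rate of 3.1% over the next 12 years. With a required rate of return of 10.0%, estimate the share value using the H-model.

H-model: P₀ = D₀[(1+g_L) + H(g_S−g_L)]/(r−g_L), with H = 12/2 = 6.
P₀ = 6.12 × [(1+0.031) + 6×(0.2521−0.031)] / (0.1−0.031)
   = 6.12 × 2.3576 / 0.069 = 209.1089

$209.11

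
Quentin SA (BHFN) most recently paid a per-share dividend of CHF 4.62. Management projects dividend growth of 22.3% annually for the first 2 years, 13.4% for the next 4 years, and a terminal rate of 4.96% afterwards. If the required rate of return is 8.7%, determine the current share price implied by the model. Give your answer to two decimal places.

Three-stage DDM. Project D₁…D_6; terminal Gordon value at t=6 with g = 0.0496; discount at r = 0.087.
D_1 = 5.6503
D_2 = 6.9103
D_3 = 7.8362
D_4 = 8.8863
D_5 = 10.0771
D_6 = 11.4274
TV_6 = 11.9942/(0.087−0.0496) = 320.7003
P₀ = Σ Dₜ/(1+r)ᵗ + TV_6/(1+r)^6 = 231.4920

CHF 231.49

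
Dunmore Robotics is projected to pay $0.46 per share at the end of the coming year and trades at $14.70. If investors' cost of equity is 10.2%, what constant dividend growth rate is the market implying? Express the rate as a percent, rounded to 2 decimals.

7.07%

From P₀ = D₁/(r − g), the implied growth is g = r − D₁/P₀.
g = 0.102 − 0.46/14.70 = 0.102 − 0.03129 = 0.07071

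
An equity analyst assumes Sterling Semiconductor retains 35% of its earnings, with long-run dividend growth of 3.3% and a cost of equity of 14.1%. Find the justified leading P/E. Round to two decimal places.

Payout ratio b = 1 − 0.35 = 0.65.
Justified leading P/E = b/(r−g) = 0.65/(0.141−0.033) = 6.0185

6.02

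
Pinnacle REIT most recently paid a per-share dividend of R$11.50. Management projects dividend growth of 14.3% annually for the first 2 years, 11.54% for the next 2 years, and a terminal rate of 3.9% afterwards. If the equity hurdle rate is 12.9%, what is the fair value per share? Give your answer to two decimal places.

R$179.39

Three-stage DDM. Project D₁…D_4; terminal Gordon value at t=4 with g = 0.039; discount at r = 0.129.
D_1 = 13.1445
D_2 = 15.0242
D_3 = 16.7580
D_4 = 18.6918
TV_4 = 19.4208/(0.129−0.039) = 215.7867
P₀ = Σ Dₜ/(1+r)ᵗ + TV_4/(1+r)^4 = 179.3948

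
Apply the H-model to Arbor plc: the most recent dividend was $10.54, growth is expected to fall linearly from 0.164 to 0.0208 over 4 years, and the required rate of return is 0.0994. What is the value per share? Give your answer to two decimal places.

H-model: P₀ = D₀[(1+g_L) + H(g_S−g_L)]/(r−g_L), with H = 4/2 = 2.
P₀ = 10.54 × [(1+0.0208) + 2×(0.164−0.0208)] / (0.0994−0.0208)
   = 10.54 × 1.3072 / 0.0786 = 175.2912

$175.29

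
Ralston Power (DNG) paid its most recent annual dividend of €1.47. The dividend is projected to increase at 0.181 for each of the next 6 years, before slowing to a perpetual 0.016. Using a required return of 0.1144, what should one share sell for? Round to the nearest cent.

€32.36

Two-stage DDM. Project D₁…D_6 at 0.181, terminal growth 0.016, discount at r = 0.1144.
D_1 = 1.7361
D_2 = 2.0503
D_3 = 2.4214
D_4 = 2.8597
D_5 = 3.3773
D_6 = 3.9886
Terminal value at t=6: TV = D_7/(r−g) = 4.0524/(0.1144−0.016) = 41.1827
P₀ = 1.7361/(1+0.1144)^1 + 2.0503/(1+0.1144)^2 + 2.4214/(1+0.1144)^3 + 2.8597/(1+0.1144)^4 + 3.3773/(1+0.1144)^5 + 3.9886/(1+0.1144)^6 + 41.1827/(1+0.1144)^6 = 32.3615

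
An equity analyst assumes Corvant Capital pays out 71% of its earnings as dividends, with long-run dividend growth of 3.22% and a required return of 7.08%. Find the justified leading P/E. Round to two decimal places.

Justified leading P/E = b/(r−g) = 0.71/(0.0708−0.0322) = 18.3938

18.39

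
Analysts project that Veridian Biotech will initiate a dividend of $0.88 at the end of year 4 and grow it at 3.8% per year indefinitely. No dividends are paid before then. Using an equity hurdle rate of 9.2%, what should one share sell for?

$12.51

Deferred-dividend DDM. At t=3 the remaining stream is a growing perpetuity with first payment D_4 = 0.88.
V_3 = D_4/(r−g) = 0.88/(0.092−0.038) = 16.2963
P₀ = V_3/(1+r)^3 = 16.2963/(1+0.092)^3 = 12.5147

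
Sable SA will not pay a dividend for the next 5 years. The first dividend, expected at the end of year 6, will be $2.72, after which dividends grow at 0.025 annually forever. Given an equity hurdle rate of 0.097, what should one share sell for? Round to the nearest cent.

Deferred-dividend DDM. At t=5 the remaining stream is a growing perpetuity with first payment D_6 = 2.72.
V_5 = D_6/(r−g) = 2.72/(0.097−0.025) = 37.7778
P₀ = V_5/(1+r)^5 = 37.7778/(1+0.097)^5 = 23.7795

$23.78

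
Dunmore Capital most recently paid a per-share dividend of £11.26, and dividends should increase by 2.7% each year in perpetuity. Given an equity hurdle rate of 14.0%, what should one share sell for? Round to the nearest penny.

Gordon growth model: P₀ = D₁/(r − g). D₁ = 11.26 × (1 + 0.027) = 11.5640.
P₀ = 11.5640 / (0.14 − 0.027) = 11.5640 / 0.113 = 102.3365

£102.34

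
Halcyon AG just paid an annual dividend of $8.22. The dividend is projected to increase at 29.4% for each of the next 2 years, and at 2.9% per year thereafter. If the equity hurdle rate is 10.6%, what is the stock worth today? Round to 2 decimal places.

$171.24

Two-stage DDM. Project D₁…D_2 at 0.294, terminal growth 0.029, discount at r = 0.106.
D_1 = 10.6367
D_2 = 13.7639
Terminal value at t=2: TV = D_3/(r−g) = 14.1630/(0.106−0.029) = 183.9353
P₀ = 10.6367/(1+0.106)^1 + 13.7639/(1+0.106)^2 + 183.9353/(1+0.106)^2 = 171.2370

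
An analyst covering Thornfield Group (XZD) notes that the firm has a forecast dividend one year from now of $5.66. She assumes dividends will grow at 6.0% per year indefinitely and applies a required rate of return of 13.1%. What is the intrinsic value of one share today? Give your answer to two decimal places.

Gordon growth model: P₀ = D₁/(r − g), with D₁ = 5.66 given directly.
P₀ = 5.6600 / (0.131 − 0.06) = 5.6600 / 0.071 = 79.7183

$79.72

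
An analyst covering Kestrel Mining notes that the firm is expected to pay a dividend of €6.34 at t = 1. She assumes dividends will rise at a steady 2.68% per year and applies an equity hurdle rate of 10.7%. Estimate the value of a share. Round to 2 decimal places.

€79.05

Gordon growth model: P₀ = D₁/(r − g), with D₁ = 6.34 given directly.
P₀ = 6.3400 / (0.107 − 0.0268) = 6.3400 / 0.0802 = 79.0524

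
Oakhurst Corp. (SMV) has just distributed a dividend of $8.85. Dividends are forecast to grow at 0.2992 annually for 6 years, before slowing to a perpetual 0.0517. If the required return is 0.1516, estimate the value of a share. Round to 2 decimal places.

$274.81

Two-stage DDM. Project D₁…D_6 at 0.2992, terminal growth 0.0517, discount at r = 0.1516.
D_1 = 11.4979
D_2 = 14.9381
D_3 = 19.4076
D_4 = 25.2143
D_5 = 32.7584
D_6 = 42.5598
Terminal value at t=6: TV = D_7/(r−g) = 44.7601/(0.1516−0.0517) = 448.0492
P₀ = 11.4979/(1+0.1516)^1 + 14.9381/(1+0.1516)^2 + 19.4076/(1+0.1516)^3 + 25.2143/(1+0.1516)^4 + 32.7584/(1+0.1516)^5 + 42.5598/(1+0.1516)^6 + 448.0492/(1+0.1516)^6 = 274.8081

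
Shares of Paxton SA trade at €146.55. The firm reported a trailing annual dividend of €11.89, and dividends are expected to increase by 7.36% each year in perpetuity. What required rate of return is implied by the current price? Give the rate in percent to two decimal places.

Rearranging the constant-growth DDM: r = D₁/P₀ + g.
D₁ = 11.89 × (1 + 0.0736) = 12.7651.
r = 12.7651 / 146.55 + 0.0736 = 0.08710 + 0.0736 = 0.16070

16.07%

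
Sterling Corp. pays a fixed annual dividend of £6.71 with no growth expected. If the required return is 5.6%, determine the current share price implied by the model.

Zero-growth DDM (perpetuity): P₀ = D/r = 6.71 / 0.056 = 119.8214

£119.82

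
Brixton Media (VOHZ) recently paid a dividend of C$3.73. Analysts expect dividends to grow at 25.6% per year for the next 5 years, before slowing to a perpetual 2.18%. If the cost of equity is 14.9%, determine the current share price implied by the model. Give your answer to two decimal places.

Two-stage DDM. Project D₁…D_5 at 0.256, terminal growth 0.0218, discount at r = 0.149.
D_1 = 4.6849
D_2 = 5.8842
D_3 = 7.3906
D_4 = 9.2826
D_5 = 11.6589
Terminal value at t=5: TV = D_6/(r−g) = 11.9130/(0.149−0.0218) = 93.6560
P₀ = 4.6849/(1+0.149)^1 + 5.8842/(1+0.149)^2 + 7.3906/(1+0.149)^3 + 9.2826/(1+0.149)^4 + 11.6589/(1+0.149)^5 + 93.6560/(1+0.149)^5 = 71.3207

C$71.32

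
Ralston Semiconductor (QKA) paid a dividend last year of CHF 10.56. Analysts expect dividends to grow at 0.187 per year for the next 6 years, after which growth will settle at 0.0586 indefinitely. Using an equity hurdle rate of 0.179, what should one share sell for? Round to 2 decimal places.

CHF 161.57

Two-stage DDM. Project D₁…D_6 at 0.187, terminal growth 0.0586, discount at r = 0.179.
D_1 = 12.5347
D_2 = 14.8787
D_3 = 17.6610
D_4 = 20.9636
D_5 = 24.8838
D_6 = 29.5371
Terminal value at t=6: TV = D_7/(r−g) = 31.2680/(0.179−0.0586) = 259.7010
P₀ = 12.5347/(1+0.179)^1 + 14.8787/(1+0.179)^2 + 17.6610/(1+0.179)^3 + 20.9636/(1+0.179)^4 + 24.8838/(1+0.179)^5 + 29.5371/(1+0.179)^6 + 259.7010/(1+0.179)^6 = 161.5739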